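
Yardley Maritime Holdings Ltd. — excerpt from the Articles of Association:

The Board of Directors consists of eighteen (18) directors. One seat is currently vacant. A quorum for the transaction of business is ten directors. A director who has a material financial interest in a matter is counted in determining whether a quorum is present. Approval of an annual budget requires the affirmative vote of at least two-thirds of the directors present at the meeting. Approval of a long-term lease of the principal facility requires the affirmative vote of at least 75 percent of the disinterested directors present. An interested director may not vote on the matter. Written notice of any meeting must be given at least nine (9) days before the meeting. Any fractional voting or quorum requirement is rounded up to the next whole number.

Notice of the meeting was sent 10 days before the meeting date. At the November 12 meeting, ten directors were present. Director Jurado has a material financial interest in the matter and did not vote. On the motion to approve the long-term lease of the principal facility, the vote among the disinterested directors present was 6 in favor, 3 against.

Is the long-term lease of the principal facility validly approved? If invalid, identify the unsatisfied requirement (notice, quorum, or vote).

Notice: 10 days given; 9 required (10 ≥ 9). Satisfied.
Quorum: 10 present (interested directors count toward quorum); quorum is 10. Satisfied.
Vote: the long-term lease of the principal facility requires three-fourths of the disinterested directors present (10 − 1 = 9). 3/4 of 9 = 6.75, rounded up to 7, so 7 affirmative votes are needed; 6 voted in favor. Not satisfied.

Invalid — vote requirement not satisfied.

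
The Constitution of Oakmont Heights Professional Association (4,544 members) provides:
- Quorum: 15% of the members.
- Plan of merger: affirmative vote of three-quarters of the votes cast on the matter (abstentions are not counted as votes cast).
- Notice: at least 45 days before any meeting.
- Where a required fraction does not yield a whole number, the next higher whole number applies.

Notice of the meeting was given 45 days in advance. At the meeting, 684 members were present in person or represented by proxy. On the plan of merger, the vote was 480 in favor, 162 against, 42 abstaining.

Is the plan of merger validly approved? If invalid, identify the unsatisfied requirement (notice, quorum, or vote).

Invalid — vote requirement not satisfied.

Notice: 45 days given; 45 required. Satisfied.
Quorum: 15% of 4,544 = 681.60, rounded up to 682; 684 present. Satisfied.
Vote: requires three-fourths of the votes cast (684 − 42 abstaining = 642); 3/4 of 642 = 481.50, rounded up to 482, so 482 needed; 480 in favor. Not satisfied.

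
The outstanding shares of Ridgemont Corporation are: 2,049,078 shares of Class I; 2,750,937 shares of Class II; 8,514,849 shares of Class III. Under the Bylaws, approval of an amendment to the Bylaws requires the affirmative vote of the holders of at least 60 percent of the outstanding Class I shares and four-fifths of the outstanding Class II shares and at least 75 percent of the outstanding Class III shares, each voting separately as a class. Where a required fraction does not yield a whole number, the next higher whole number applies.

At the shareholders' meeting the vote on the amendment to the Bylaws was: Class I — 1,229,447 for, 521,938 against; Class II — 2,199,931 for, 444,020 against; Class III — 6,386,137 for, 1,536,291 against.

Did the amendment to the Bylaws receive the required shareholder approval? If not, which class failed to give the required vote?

Not approved — the Class II shares did not give the required vote.

Class I: 3/5 of 2049078 = 1229446.80, rounded up to 1229447; 1,229,447 required, 1,229,447 in favor — approved.
Class II: 4/5 of 2750937 = 2200749.60, rounded up to 2200750; 2,200,750 required, 2,199,931 in favor — not approved.
Class III: 3/4 of 8514849 = 6386136.75, rounded up to 6386137; 6,386,137 required, 6,386,137 in favor — approved.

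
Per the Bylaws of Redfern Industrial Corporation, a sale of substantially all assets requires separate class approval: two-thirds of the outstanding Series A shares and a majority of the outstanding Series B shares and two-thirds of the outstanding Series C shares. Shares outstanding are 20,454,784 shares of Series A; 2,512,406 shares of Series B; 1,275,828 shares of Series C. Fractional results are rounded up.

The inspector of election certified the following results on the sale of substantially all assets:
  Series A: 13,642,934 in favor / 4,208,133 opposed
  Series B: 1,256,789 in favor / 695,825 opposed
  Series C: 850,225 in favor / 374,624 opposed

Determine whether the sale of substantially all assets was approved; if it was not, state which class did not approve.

Not approved — the Series C shares did not give the required vote.

Series A: 2/3 of 20454784 = 13636522.67, rounded up to 13636523; 13,636,523 required, 13,642,934 in favor — approved.
Series B: a majority of 2512406 is 1256204; 1,256,204 required, 1,256,789 in favor — approved.
Series C: 2/3 of 1275828 = 850552; 850,552 required, 850,225 in favor — not approved.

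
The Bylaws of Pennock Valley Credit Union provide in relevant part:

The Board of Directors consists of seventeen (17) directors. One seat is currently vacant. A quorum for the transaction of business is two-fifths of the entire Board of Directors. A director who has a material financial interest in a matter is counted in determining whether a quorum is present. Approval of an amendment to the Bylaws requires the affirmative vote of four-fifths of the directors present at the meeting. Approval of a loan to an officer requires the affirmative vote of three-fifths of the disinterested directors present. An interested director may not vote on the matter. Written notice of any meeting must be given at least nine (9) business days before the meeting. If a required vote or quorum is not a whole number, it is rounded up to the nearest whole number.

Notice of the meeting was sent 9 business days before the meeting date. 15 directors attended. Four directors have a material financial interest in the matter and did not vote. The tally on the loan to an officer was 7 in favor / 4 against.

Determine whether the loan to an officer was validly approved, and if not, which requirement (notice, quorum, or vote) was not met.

Notice: 9 business days given; 9 required (9 ≥ 9). Satisfied.
Quorum: 15 present (interested directors count toward quorum); quorum is 7. Satisfied.
Vote: the loan to an officer requires three-fifths of the disinterested directors present (15 − 4 = 11). 3/5 of 11 = 6.60, rounded up to 7, so 7 affirmative votes are needed; 7 voted in favor. Satisfied.

Valid — all requirements satisfied.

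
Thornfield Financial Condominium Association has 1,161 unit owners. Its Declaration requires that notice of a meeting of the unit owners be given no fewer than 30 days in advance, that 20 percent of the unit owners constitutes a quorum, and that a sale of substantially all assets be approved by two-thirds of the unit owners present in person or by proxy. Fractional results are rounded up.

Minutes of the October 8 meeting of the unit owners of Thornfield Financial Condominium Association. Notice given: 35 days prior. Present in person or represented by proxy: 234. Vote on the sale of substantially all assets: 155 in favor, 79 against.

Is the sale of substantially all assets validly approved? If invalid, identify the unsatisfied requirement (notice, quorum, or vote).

Invalid — vote requirement not satisfied.

Notice: 35 days given; 30 required. Satisfied.
Quorum: 20% of 1,161 = 232.20, rounded up to 233; 234 present. Satisfied.
Vote: requires two-thirds of those present (234); 2/3 of 234 = 156, so 156 needed; 155 in favor. Not satisfied.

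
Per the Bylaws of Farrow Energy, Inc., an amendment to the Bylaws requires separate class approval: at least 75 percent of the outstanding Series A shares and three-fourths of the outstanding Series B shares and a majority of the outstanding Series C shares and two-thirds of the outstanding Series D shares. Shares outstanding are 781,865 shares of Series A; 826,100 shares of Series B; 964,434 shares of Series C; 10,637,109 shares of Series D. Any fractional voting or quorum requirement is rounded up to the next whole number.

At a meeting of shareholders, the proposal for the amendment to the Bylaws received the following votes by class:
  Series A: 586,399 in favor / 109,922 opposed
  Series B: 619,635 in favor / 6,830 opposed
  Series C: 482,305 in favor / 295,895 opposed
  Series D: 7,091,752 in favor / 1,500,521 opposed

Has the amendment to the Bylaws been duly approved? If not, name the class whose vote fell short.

Approved — every class gave the required vote.

Series A: 3/4 of 781865 = 586398.75, rounded up to 586399; 586,399 required, 586,399 in favor — approved.
Series B: 3/4 of 826100 = 619575; 619,575 required, 619,635 in favor — approved.
Series C: a majority of 964434 is 482218; 482,218 required, 482,305 in favor — approved.
Series D: 2/3 of 10637109 = 7091406; 7,091,406 required, 7,091,752 in favor — approved.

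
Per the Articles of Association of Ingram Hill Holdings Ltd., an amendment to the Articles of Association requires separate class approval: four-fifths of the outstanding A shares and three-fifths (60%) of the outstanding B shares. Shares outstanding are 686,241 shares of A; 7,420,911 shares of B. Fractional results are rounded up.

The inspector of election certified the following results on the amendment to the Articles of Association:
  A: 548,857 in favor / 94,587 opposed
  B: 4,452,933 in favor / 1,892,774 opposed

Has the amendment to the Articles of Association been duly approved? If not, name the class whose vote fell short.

Not approved — the A shares did not give the required vote.

A: 4/5 of 686241 = 548992.80, rounded up to 548993; 548,993 required, 548,857 in favor — not approved.
B: 3/5 of 7420911 = 4452546.60, rounded up to 4452547; 4,452,547 required, 4,452,933 in favor — approved.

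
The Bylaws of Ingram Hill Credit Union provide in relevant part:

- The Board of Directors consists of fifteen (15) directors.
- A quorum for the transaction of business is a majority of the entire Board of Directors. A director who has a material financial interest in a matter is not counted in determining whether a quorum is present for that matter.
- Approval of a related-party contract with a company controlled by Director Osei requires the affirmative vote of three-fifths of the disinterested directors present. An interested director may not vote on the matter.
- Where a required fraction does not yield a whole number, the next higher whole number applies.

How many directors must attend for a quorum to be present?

8

A majority of 15 is 8.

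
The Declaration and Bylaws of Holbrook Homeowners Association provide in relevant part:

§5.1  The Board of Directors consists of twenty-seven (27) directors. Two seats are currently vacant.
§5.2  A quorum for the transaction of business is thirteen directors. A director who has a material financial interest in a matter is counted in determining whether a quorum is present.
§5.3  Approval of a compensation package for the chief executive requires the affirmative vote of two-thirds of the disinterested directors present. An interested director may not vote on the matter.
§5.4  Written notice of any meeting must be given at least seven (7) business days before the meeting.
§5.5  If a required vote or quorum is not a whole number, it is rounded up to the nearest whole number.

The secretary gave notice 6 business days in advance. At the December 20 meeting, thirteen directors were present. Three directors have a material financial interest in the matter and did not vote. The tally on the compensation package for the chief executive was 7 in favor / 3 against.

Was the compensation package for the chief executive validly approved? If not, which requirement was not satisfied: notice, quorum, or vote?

Notice: 6 business days given; 7 required (6 < 7). Not satisfied.
Quorum: 13 present (interested directors count toward quorum); quorum is 13. Satisfied.
Vote: the compensation package for the chief executive requires two-thirds of the disinterested directors present (13 − 3 = 10). 2/3 of 10 = 6.67, rounded up to 7, so 7 affirmative votes are needed; 7 voted in favor. Satisfied.

Invalid — notice requirement not satisfied.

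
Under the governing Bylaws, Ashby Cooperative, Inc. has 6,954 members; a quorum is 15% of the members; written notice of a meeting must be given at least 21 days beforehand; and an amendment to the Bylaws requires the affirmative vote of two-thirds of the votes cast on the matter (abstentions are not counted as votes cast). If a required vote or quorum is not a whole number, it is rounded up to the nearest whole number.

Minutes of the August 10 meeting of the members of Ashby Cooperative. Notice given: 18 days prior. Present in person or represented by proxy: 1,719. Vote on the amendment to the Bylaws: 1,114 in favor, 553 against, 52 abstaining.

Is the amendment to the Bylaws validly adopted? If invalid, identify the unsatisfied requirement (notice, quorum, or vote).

Invalid — notice requirement not satisfied.

Notice: 18 days given; 21 required. Not satisfied.
Quorum: 15% of 6,954 = 1,043.10, rounded up to 1,044; 1,719 present. Satisfied.
Vote: requires two-thirds of the votes cast (1,719 − 52 abstaining = 1,667); 2/3 of 1667 = 1111.33, rounded up to 1112, so 1,112 needed; 1,114 in favor. Satisfied.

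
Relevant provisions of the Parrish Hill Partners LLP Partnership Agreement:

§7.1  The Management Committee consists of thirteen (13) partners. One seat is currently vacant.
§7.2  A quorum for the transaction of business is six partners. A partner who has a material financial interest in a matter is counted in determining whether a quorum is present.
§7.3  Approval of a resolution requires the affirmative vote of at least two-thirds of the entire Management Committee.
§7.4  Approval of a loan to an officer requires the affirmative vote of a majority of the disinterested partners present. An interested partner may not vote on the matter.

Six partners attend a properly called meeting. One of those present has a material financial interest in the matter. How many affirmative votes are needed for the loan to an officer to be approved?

3

The loan to an officer requires a majority of the disinterested partners present (6 − 1 = 5).
A majority of 5 is 3.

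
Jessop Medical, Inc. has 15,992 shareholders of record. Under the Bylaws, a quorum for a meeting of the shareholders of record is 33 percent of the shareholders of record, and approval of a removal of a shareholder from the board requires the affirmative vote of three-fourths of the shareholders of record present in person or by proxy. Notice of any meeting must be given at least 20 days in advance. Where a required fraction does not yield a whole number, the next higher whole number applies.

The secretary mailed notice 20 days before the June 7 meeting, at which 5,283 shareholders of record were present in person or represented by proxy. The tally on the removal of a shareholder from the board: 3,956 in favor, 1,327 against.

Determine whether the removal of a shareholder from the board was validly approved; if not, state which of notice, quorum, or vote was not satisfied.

Notice: 20 days given; 20 required. Satisfied.
Quorum: 33% of 15,992 = 5,277.36, rounded up to 5,278; 5,283 present. Satisfied.
Vote: requires three-fourths of those present (5,283); 3/4 of 5283 = 3962.25, rounded up to 3963, so 3,963 needed; 3,956 in favor. Not satisfied.

Invalid — vote requirement not satisfied.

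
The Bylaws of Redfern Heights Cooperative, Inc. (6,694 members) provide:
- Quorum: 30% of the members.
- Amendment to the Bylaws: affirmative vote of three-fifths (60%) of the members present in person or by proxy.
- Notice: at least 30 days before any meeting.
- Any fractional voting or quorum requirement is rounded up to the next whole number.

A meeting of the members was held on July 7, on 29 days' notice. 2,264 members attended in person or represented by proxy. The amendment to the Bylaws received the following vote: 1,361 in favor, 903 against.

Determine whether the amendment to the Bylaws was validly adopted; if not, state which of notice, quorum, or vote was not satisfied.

Notice: 29 days given; 30 required. Not satisfied.
Quorum: 30% of 6,694 = 2,008.20, rounded up to 2,009; 2,264 present. Satisfied.
Vote: requires three-fifths of those present (2,264); 3/5 of 2264 = 1358.40, rounded up to 1359, so 1,359 needed; 1,361 in favor. Satisfied.

Invalid — notice requirement not satisfied.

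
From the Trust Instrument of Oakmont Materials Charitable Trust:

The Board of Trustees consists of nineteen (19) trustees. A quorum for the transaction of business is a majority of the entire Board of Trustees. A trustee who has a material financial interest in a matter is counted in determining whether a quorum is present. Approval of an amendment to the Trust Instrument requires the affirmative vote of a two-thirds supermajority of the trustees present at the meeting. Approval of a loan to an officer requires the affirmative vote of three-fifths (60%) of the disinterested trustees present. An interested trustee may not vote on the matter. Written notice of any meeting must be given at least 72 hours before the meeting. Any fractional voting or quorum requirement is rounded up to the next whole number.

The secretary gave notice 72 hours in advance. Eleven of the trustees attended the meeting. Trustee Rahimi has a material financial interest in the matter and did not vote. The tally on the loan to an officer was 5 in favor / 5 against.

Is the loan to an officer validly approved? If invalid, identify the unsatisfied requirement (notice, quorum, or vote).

Notice: 72 hours given; 72 required (72 ≥ 72). Satisfied.
Quorum: 11 present (interested trustees count toward quorum); quorum is 10. Satisfied.
Vote: the loan to an officer requires three-fifths of the disinterested trustees present (11 − 1 = 10). 3/5 of 10 = 6, so 6 affirmative votes are needed; 5 voted in favor. Not satisfied.

Invalid — vote requirement not satisfied.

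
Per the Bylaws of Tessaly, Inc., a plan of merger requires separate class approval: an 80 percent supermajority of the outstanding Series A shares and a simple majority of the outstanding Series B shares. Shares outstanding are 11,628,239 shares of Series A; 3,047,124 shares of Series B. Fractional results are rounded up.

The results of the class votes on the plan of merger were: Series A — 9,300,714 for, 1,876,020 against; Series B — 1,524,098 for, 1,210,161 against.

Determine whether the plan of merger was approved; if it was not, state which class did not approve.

Series A: 4/5 of 11628239 = 9302591.20, rounded up to 9302592; 9,302,592 required, 9,300,714 in favor — not approved.
Series B: a majority of 3047124 is 1523563; 1,523,563 required, 1,524,098 in favor — approved.

Not approved — the Series A shares did not give the required vote.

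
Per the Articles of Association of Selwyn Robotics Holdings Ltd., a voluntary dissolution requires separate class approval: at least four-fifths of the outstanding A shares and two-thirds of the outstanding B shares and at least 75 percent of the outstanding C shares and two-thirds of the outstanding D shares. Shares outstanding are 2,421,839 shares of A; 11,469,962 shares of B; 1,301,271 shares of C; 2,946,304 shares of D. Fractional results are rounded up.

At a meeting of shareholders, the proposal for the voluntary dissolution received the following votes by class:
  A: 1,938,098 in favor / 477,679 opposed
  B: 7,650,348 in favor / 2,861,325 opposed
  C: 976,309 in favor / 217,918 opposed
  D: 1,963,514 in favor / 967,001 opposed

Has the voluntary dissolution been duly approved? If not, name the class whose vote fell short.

Not approved — the D shares did not give the required vote.

A: 4/5 of 2421839 = 1937471.20, rounded up to 1937472; 1,937,472 required, 1,938,098 in favor — approved.
B: 2/3 of 11469962 = 7646641.33, rounded up to 7646642; 7,646,642 required, 7,650,348 in favor — approved.
C: 3/4 of 1301271 = 975953.25, rounded up to 975954; 975,954 required, 976,309 in favor — approved.
D: 2/3 of 2946304 = 1964202.67, rounded up to 1964203; 1,964,203 required, 1,963,514 in favor — not approved.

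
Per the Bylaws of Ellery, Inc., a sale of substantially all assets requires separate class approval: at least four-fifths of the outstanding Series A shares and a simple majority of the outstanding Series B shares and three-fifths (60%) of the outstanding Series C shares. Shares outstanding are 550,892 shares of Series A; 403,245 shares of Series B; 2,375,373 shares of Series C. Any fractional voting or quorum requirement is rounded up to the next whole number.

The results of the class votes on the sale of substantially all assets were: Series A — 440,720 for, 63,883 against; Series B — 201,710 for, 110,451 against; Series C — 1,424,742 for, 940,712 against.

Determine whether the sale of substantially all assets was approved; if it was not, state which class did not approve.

Series A: 4/5 of 550892 = 440713.60, rounded up to 440714; 440,714 required, 440,720 in favor — approved.
Series B: a majority of 403245 is 201623; 201,623 required, 201,710 in favor — approved.
Series C: 3/5 of 2375373 = 1425223.80, rounded up to 1425224; 1,425,224 required, 1,424,742 in favor — not approved.

Not approved — the Series C shares did not give the required vote.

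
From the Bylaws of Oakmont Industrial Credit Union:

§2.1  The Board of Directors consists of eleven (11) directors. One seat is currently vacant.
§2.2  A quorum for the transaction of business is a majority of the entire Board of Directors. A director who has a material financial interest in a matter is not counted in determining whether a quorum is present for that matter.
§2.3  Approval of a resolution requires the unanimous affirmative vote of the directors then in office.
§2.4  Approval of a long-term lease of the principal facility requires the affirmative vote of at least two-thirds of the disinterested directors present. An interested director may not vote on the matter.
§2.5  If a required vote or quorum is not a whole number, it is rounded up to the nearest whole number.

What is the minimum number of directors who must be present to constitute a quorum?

6

A majority of 11 is 6.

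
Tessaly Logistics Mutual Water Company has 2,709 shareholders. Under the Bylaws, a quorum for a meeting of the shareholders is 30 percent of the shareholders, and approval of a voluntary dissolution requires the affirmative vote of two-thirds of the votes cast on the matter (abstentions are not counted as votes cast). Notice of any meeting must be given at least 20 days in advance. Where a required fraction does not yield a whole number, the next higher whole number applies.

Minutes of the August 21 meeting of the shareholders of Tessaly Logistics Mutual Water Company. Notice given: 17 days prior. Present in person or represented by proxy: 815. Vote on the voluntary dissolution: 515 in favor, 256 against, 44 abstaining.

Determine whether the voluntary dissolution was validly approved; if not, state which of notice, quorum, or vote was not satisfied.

Notice: 17 days given; 20 required. Not satisfied.
Quorum: 30% of 2,709 = 812.70, rounded up to 813; 815 present. Satisfied.
Vote: requires two-thirds of the votes cast (815 − 44 abstaining = 771); 2/3 of 771 = 514, so 514 needed; 515 in favor. Satisfied.

Invalid — notice requirement not satisfied.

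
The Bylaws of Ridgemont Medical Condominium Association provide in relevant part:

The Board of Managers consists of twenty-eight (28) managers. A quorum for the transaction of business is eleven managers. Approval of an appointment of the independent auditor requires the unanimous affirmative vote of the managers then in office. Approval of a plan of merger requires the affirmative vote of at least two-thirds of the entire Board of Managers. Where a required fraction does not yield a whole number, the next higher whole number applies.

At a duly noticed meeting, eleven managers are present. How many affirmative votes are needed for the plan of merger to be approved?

The plan of merger requires two-thirds of the entire Board of Managers (28).
2/3 of 28 = 18.67, rounded up to 19.
(Only 11 can vote, so the plan of merger cannot pass at this meeting, but the required vote is still 19.)

19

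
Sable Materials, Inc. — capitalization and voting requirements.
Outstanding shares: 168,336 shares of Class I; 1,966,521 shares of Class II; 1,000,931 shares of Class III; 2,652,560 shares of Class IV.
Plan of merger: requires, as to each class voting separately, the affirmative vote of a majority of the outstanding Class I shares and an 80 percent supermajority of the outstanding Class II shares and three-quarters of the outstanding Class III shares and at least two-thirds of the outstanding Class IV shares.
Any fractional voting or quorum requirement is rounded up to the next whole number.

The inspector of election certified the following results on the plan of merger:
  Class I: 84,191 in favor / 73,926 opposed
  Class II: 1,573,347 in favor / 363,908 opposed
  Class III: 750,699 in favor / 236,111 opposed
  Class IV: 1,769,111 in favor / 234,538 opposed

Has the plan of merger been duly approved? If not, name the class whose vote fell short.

Approved — every class gave the required vote.

Class I: a majority of 168336 is 84169; 84,169 required, 84,191 in favor — approved.
Class II: 4/5 of 1966521 = 1573216.80, rounded up to 1573217; 1,573,217 required, 1,573,347 in favor — approved.
Class III: 3/4 of 1000931 = 750698.25, rounded up to 750699; 750,699 required, 750,699 in favor — approved.
Class IV: 2/3 of 2652560 = 1768373.33, rounded up to 1768374; 1,768,374 required, 1,769,111 in favor — approved.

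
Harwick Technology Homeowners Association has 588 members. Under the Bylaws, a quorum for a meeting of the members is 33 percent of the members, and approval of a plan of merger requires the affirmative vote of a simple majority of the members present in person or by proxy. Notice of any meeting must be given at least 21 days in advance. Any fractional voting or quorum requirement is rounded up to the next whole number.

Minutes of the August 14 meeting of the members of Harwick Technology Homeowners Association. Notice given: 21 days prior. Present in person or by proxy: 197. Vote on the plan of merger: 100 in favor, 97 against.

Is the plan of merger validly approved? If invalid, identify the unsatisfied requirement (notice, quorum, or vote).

Notice: 21 days given; 21 required. Satisfied.
Quorum: 33% of 588 = 194.04, rounded up to 195; 197 present. Satisfied.
Vote: requires a majority of those present (197); a majority of 197 is 99, so 99 needed; 100 in favor. Satisfied.

Valid — all requirements satisfied.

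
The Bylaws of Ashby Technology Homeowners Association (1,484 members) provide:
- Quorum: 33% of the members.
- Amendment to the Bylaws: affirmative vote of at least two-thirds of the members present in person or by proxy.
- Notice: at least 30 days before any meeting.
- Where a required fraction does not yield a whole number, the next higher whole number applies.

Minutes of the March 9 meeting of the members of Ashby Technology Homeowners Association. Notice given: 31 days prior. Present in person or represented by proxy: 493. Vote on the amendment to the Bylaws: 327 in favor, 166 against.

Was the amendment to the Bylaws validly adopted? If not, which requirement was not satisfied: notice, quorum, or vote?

Notice: 31 days given; 30 required. Satisfied.
Quorum: 33% of 1,484 = 489.72, rounded up to 490; 493 present. Satisfied.
Vote: requires two-thirds of those present (493); 2/3 of 493 = 328.67, rounded up to 329, so 329 needed; 327 in favor. Not satisfied.

Invalid — vote requirement not satisfied.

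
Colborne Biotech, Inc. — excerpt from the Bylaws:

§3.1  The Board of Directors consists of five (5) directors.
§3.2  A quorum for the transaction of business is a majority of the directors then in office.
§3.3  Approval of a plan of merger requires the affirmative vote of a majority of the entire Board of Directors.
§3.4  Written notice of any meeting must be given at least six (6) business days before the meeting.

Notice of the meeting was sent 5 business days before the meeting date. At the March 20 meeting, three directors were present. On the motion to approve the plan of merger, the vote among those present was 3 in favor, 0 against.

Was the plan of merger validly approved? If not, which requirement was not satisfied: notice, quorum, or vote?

Notice: 5 business days given; 6 required (5 < 6). Not satisfied.
Quorum: 3 present; quorum is 3. Satisfied.
Vote: the plan of merger requires a majority of the entire Board of Directors (5). A majority of 5 is 3, so 3 affirmative votes are needed; 3 voted in favor. Satisfied.

Invalid — notice requirement not satisfied.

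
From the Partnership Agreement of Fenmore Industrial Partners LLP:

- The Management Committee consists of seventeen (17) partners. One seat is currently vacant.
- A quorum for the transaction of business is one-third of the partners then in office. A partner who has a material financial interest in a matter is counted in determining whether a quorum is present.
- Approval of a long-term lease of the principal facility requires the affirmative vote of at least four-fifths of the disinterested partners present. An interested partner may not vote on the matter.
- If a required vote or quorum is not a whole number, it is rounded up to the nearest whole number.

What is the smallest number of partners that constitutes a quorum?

6

1/3 of 16 = 5.33, rounded up to 6.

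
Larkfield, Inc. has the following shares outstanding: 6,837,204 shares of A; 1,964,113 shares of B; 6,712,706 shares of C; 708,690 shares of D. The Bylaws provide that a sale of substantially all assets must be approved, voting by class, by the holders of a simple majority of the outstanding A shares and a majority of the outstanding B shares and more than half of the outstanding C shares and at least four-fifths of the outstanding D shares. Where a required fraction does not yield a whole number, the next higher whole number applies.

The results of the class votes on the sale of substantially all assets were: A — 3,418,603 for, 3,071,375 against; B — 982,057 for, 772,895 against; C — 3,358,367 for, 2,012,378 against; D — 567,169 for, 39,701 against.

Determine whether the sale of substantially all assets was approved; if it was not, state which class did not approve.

Approved — every class gave the required vote.

A: a majority of 6837204 is 3418603; 3,418,603 required, 3,418,603 in favor — approved.
B: a majority of 1964113 is 982057; 982,057 required, 982,057 in favor — approved.
C: a majority of 6712706 is 3356354; 3,356,354 required, 3,358,367 in favor — approved.
D: 4/5 of 708690 = 566952; 566,952 required, 567,169 in favor — approved.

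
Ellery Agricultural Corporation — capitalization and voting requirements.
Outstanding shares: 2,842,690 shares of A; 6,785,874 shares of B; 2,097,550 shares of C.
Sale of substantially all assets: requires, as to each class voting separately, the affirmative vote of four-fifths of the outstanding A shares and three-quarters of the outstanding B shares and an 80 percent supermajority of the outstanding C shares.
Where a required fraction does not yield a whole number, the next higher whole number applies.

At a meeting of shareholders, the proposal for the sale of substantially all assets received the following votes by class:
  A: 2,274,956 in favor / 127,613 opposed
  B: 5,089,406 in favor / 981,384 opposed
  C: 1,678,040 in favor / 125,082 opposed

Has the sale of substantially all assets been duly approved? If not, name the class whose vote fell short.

A: 4/5 of 2842690 = 2274152; 2,274,152 required, 2,274,956 in favor — approved.
B: 3/4 of 6785874 = 5089405.50, rounded up to 5089406; 5,089,406 required, 5,089,406 in favor — approved.
C: 4/5 of 2097550 = 1678040; 1,678,040 required, 1,678,040 in favor — approved.

Approved — every class gave the required vote.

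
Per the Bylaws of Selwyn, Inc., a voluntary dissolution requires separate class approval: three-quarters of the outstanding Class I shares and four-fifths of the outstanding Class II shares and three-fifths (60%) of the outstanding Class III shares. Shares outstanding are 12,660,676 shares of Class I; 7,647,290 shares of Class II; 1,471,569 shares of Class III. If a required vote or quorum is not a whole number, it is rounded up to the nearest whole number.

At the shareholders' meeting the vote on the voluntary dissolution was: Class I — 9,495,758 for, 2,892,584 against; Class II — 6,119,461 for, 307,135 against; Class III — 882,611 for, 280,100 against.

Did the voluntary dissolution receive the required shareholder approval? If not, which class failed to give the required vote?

Not approved — the Class III shares did not give the required vote.

Class I: 3/4 of 12660676 = 9495507; 9,495,507 required, 9,495,758 in favor — approved.
Class II: 4/5 of 7647290 = 6117832; 6,117,832 required, 6,119,461 in favor — approved.
Class III: 3/5 of 1471569 = 882941.40, rounded up to 882942; 882,942 required, 882,611 in favor — not approved.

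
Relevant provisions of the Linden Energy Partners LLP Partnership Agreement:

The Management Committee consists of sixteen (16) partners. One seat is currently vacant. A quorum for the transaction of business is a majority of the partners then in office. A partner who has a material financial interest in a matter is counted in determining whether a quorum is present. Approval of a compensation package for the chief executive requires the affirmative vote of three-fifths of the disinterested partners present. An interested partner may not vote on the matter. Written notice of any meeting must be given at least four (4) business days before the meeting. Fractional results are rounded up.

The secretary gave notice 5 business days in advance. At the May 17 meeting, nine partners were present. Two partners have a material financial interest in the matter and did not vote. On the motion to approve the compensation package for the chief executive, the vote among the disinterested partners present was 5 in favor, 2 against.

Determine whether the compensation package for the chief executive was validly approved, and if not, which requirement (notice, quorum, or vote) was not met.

Notice: 5 business days given; 4 required (5 ≥ 4). Satisfied.
Quorum: 9 present (interested partners count toward quorum); quorum is 8. Satisfied.
Vote: the compensation package for the chief executive requires three-fifths of the disinterested partners present (9 − 2 = 7). 3/5 of 7 = 4.20, rounded up to 5, so 5 affirmative votes are needed; 5 voted in favor. Satisfied.

Valid — all requirements satisfied.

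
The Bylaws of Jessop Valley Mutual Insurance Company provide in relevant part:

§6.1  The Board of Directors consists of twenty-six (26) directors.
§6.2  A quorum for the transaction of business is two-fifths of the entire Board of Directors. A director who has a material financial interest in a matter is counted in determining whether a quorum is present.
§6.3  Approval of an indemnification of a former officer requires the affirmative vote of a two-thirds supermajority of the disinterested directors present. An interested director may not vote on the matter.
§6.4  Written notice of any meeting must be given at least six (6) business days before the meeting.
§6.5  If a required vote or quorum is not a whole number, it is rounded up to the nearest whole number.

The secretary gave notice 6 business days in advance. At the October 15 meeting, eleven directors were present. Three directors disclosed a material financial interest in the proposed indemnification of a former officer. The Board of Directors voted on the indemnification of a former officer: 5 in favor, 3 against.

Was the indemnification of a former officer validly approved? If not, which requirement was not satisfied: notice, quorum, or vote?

Notice: 6 business days given; 6 required (6 ≥ 6). Satisfied.
Quorum: 11 present (interested directors count toward quorum); quorum is 11. Satisfied.
Vote: the indemnification of a former officer requires two-thirds of the disinterested directors present (11 − 3 = 8). 2/3 of 8 = 5.33, rounded up to 6, so 6 affirmative votes are needed; 5 voted in favor. Not satisfied.

Invalid — vote requirement not satisfied.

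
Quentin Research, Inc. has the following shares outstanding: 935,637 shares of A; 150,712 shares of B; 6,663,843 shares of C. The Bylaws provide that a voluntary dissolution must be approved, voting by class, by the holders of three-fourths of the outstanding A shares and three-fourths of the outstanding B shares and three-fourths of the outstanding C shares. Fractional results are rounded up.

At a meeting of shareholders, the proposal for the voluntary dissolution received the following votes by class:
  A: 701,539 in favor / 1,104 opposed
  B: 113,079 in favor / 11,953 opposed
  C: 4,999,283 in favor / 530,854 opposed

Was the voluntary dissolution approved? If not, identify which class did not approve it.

Not approved — the A shares did not give the required vote.

A: 3/4 of 935637 = 701727.75, rounded up to 701728; 701,728 required, 701,539 in favor — not approved.
B: 3/4 of 150712 = 113034; 113,034 required, 113,079 in favor — approved.
C: 3/4 of 6663843 = 4997882.25, rounded up to 4997883; 4,997,883 required, 4,999,283 in favor — approved.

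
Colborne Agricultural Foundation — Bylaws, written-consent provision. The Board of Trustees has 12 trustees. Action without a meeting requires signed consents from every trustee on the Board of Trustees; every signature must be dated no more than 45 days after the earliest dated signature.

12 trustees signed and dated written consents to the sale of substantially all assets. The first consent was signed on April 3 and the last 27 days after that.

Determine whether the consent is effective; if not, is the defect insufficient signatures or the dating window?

Signatures required: every one of 12 — unanimous means all 12, so 12 needed; 12 signed. Sufficient.
Dating window: the latest signature is 27 days after the earliest; the limit is 45 days. Within the window.

Effective — both the signature and dating-window requirements are satisfied.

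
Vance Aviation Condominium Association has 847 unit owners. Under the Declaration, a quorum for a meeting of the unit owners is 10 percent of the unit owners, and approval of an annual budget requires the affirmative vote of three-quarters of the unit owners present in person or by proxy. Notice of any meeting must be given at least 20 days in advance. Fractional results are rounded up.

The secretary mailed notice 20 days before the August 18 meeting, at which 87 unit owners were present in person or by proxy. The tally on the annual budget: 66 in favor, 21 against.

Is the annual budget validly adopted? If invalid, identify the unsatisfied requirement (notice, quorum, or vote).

Notice: 20 days given; 20 required. Satisfied.
Quorum: 10% of 847 = 84.70, rounded up to 85; 87 present. Satisfied.
Vote: requires three-fourths of those present (87); 3/4 of 87 = 65.25, rounded up to 66, so 66 needed; 66 in favor. Satisfied.

Valid — all requirements satisfied.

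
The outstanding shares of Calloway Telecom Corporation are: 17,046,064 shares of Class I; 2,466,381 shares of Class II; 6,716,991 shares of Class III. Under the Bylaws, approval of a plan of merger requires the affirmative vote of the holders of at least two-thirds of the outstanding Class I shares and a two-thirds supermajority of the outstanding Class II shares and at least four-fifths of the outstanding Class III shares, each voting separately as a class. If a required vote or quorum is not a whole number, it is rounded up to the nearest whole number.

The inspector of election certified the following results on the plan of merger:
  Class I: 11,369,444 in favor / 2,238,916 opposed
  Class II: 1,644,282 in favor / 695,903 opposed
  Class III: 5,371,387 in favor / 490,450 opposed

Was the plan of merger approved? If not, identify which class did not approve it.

Class I: 2/3 of 17046064 = 11364042.67, rounded up to 11364043; 11,364,043 required, 11,369,444 in favor — approved.
Class II: 2/3 of 2466381 = 1644254; 1,644,254 required, 1,644,282 in favor — approved.
Class III: 4/5 of 6716991 = 5373592.80, rounded up to 5373593; 5,373,593 required, 5,371,387 in favor — not approved.

Not approved — the Class III shares did not give the required vote.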